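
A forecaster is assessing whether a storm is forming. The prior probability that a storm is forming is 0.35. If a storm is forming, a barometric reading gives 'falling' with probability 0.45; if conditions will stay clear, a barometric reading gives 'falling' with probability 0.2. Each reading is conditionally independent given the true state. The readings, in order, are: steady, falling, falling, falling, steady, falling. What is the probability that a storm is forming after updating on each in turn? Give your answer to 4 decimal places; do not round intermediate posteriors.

0.8671

After 'steady': P(storm) = 0.55·0.3500 / (0.55·0.3500 + 0.8·0.6500) ≈ 0.2702
After 'falling': P(storm) = 0.45·0.2702 / (0.45·0.2702 + 0.2·0.7298) ≈ 0.4544
After 'falling': P(storm) = 0.45·0.4544 / (0.45·0.4544 + 0.2·0.5456) ≈ 0.6521
After 'falling': P(storm) = 0.45·0.6521 / (0.45·0.6521 + 0.2·0.3479) ≈ 0.8083
After 'steady': P(storm) = 0.55·0.8083 / (0.55·0.8083 + 0.8·0.1917) ≈ 0.7435
After 'falling': P(storm) = 0.45·0.7435 / (0.45·0.7435 + 0.2·0.2565) ≈ 0.8671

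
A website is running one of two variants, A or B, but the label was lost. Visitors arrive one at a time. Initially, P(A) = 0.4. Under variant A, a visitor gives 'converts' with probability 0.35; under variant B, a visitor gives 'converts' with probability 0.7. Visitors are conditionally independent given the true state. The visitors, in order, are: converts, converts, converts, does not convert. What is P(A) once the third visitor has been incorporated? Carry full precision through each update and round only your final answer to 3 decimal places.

0.077

After 'converts': P(A) = 0.35·0.4000 / (0.35·0.4000 + 0.7·0.6000) ≈ 0.2500
After 'converts': P(A) = 0.35·0.2500 / (0.35·0.2500 + 0.7·0.7500) ≈ 0.1429
After 'converts': P(A) = 0.35·0.1429 / (0.35·0.1429 + 0.7·0.8571) ≈ 0.0769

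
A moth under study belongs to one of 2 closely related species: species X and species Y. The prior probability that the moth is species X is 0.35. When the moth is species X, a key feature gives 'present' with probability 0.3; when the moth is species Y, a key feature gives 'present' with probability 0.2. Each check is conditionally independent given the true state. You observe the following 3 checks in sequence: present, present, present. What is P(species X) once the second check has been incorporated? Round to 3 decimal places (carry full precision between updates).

After 'present': P(species X) = 0.3·0.3500 / (0.3·0.3500 + 0.2·0.6500) ≈ 0.4468
After 'present': P(species X) = 0.3·0.4468 / (0.3·0.4468 + 0.2·0.5532) ≈ 0.5478

0.548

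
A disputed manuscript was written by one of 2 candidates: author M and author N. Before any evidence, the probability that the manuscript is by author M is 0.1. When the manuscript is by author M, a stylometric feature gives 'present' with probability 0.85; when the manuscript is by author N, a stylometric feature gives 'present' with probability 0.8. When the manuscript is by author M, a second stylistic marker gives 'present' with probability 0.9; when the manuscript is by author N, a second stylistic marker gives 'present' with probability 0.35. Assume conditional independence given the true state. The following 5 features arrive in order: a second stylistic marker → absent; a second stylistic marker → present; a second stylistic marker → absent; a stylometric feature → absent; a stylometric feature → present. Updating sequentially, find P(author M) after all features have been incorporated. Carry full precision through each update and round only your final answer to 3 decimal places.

0.005

Each posterior becomes the prior for the next update.
After a second stylistic marker='absent': P(author M) = 0.1·0.1000 / (0.1·0.1000 + 0.65·0.9000) ≈ 0.0168
After a second stylistic marker='present': P(author M) = 0.9·0.0168 / (0.9·0.0168 + 0.35·0.9832) ≈ 0.0421
After a second stylistic marker='absent': P(author M) = 0.1·0.0421 / (0.1·0.0421 + 0.65·0.9579) ≈ 0.0067
After a stylometric feature='absent': P(author M) = 0.15·0.0067 / (0.15·0.0067 + 0.2·0.9933) ≈ 0.0050
After a stylometric feature='present': P(author M) = 0.85·0.0050 / (0.85·0.0050 + 0.8·0.9950) ≈ 0.0054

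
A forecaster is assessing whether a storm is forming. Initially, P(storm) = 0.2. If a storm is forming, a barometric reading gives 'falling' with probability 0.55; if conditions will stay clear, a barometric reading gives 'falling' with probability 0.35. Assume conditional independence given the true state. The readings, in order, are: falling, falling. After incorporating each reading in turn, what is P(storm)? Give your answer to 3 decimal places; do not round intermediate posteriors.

0.382

After 'falling': P(storm) = 0.55·0.2000 / (0.55·0.2000 + 0.35·0.8000) ≈ 0.2821
After 'falling': P(storm) = 0.55·0.2821 / (0.55·0.2821 + 0.35·0.7179) ≈ 0.3817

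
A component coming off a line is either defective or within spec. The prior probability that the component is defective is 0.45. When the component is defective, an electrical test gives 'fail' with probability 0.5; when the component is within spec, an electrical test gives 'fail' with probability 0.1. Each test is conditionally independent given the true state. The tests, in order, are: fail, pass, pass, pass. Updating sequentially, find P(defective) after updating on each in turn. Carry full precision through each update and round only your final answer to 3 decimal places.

0.412

Apply Bayes' rule sequentially, carrying P(defective) forward.
After 'fail': P(defective) = 0.5·0.4500 / (0.5·0.4500 + 0.1·0.5500) ≈ 0.8036
After 'pass': P(defective) = 0.5·0.8036 / (0.5·0.8036 + 0.9·0.1964) ≈ 0.6944
After 'pass': P(defective) = 0.5·0.6944 / (0.5·0.6944 + 0.9·0.3056) ≈ 0.5580
After 'pass': P(defective) = 0.5·0.5580 / (0.5·0.5580 + 0.9·0.4420) ≈ 0.4123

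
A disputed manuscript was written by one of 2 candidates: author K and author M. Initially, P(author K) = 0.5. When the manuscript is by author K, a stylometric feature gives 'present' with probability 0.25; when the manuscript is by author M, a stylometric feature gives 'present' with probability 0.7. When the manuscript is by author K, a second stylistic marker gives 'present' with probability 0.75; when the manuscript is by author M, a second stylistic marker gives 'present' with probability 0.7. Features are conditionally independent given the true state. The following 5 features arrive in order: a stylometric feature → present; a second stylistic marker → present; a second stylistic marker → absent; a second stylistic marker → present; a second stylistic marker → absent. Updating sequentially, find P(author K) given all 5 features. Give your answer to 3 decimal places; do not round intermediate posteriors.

Each posterior becomes the prior for the next update.
After a stylometric feature='present': P(author K) = 0.25·0.5000 / (0.25·0.5000 + 0.7·0.5000) ≈ 0.2632
After a second stylistic marker='present': P(author K) = 0.75·0.2632 / (0.75·0.2632 + 0.7·0.7368) ≈ 0.2768
After a second stylistic marker='absent': P(author K) = 0.25·0.2768 / (0.25·0.2768 + 0.3·0.7232) ≈ 0.2418
After a second stylistic marker='present': P(author K) = 0.75·0.2418 / (0.75·0.2418 + 0.7·0.7582) ≈ 0.2547
After a second stylistic marker='absent': P(author K) = 0.25·0.2547 / (0.25·0.2547 + 0.3·0.7453) ≈ 0.2216

0.222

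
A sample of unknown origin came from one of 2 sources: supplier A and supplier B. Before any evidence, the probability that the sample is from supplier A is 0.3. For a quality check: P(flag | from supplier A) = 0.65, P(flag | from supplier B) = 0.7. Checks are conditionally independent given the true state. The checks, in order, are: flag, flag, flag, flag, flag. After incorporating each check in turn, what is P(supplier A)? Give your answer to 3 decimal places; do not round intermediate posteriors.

Each posterior becomes the prior for the next update.
After 'flag': P(supplier A) = 0.65·0.3000 / (0.65·0.3000 + 0.7·0.7000) ≈ 0.2847
After 'flag': P(supplier A) = 0.65·0.2847 / (0.65·0.2847 + 0.7·0.7153) ≈ 0.2698
After 'flag': P(supplier A) = 0.65·0.2698 / (0.65·0.2698 + 0.7·0.7302) ≈ 0.2555
After 'flag': P(supplier A) = 0.65·0.2555 / (0.65·0.2555 + 0.7·0.7445) ≈ 0.2416
After 'flag': P(supplier A) = 0.65·0.2416 / (0.65·0.2416 + 0.7·0.7584) ≈ 0.2283

0.228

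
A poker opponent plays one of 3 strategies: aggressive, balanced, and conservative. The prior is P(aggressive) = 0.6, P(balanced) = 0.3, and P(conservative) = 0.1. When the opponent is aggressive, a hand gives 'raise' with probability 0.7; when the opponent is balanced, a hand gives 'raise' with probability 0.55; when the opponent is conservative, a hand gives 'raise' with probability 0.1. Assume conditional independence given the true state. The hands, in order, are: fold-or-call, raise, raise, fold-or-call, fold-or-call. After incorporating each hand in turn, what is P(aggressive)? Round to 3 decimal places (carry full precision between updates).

After 'fold-or-call': normaliser = 0.3·0.6000 + 0.45·0.3000 + 0.9·0.1000; P(aggressive) ≈ 0.4444, P(balanced) ≈ 0.3333, P(conservative) ≈ 0.2222
After 'raise': normaliser = 0.7·0.4444 + 0.55·0.3333 + 0.1·0.2222; P(aggressive) ≈ 0.6022, P(balanced) ≈ 0.3548, P(conservative) ≈ 0.0430
After 'raise': normaliser = 0.7·0.6022 + 0.55·0.3548 + 0.1·0.0430; P(aggressive) ≈ 0.6788, P(balanced) ≈ 0.3143, P(conservative) ≈ 0.0069
After 'fold-or-call': normaliser = 0.3·0.6788 + 0.45·0.3143 + 0.9·0.0069; P(aggressive) ≈ 0.5797, P(balanced) ≈ 0.4026, P(conservative) ≈ 0.0177
After 'fold-or-call': normaliser = 0.3·0.5797 + 0.45·0.4026 + 0.9·0.0177; P(aggressive) ≈ 0.4687, P(balanced) ≈ 0.4883, P(conservative) ≈ 0.0430

0.469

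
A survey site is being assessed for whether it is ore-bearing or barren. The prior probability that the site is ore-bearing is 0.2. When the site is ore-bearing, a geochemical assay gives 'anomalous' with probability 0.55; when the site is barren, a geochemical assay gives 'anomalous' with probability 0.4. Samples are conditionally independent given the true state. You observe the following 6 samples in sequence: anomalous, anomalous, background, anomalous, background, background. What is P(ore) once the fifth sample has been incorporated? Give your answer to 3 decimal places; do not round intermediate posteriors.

0.268

After 'anomalous': P(ore) = 0.55·0.2000 / (0.55·0.2000 + 0.4·0.8000) ≈ 0.2558
After 'anomalous': P(ore) = 0.55·0.2558 / (0.55·0.2558 + 0.4·0.7442) ≈ 0.3210
After 'background': P(ore) = 0.45·0.3210 / (0.45·0.3210 + 0.6·0.6790) ≈ 0.2617
After 'anomalous': P(ore) = 0.55·0.2617 / (0.55·0.2617 + 0.4·0.7383) ≈ 0.3277
After 'background': P(ore) = 0.45·0.3277 / (0.45·0.3277 + 0.6·0.6723) ≈ 0.2677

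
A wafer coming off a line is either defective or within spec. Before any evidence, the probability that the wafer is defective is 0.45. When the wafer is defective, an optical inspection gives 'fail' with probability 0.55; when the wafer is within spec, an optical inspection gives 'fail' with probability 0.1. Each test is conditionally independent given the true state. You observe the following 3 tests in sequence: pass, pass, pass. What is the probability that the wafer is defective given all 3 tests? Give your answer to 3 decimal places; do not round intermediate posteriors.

0.093

After 'pass': P(defective) = 0.45·0.4500 / (0.45·0.4500 + 0.9·0.5500) ≈ 0.2903
After 'pass': P(defective) = 0.45·0.2903 / (0.45·0.2903 + 0.9·0.7097) ≈ 0.1698
After 'pass': P(defective) = 0.45·0.1698 / (0.45·0.1698 + 0.9·0.8302) ≈ 0.0928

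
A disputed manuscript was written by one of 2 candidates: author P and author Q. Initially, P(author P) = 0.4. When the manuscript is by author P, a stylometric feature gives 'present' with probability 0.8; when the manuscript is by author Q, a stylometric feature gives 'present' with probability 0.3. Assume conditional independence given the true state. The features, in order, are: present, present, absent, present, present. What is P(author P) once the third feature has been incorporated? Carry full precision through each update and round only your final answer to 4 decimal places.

0.5753

After 'present': P(author P) = 0.8·0.4000 / (0.8·0.4000 + 0.3·0.6000) ≈ 0.6400
After 'present': P(author P) = 0.8·0.6400 / (0.8·0.6400 + 0.3·0.3600) ≈ 0.8258
After 'absent': P(author P) = 0.2·0.8258 / (0.2·0.8258 + 0.7·0.1742) ≈ 0.5753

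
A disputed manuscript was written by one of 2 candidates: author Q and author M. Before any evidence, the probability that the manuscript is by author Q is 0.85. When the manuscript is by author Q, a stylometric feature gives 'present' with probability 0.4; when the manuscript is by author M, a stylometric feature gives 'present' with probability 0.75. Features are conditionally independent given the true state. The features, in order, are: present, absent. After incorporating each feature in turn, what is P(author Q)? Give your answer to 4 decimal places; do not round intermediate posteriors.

Apply Bayes' rule sequentially, carrying P(author Q) forward.
After 'present': P(author Q) = 0.4·0.8500 / (0.4·0.8500 + 0.75·0.1500) ≈ 0.7514
After 'absent': P(author Q) = 0.6·0.7514 / (0.6·0.7514 + 0.25·0.2486) ≈ 0.8788

0.8788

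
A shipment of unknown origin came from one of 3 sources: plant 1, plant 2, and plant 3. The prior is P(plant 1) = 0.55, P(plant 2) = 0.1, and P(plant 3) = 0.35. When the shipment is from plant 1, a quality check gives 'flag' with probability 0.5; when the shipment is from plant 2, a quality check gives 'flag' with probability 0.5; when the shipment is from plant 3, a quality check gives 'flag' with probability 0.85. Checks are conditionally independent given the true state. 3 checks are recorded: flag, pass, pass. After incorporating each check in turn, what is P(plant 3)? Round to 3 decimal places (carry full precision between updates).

After 'flag': normaliser = 0.5·0.5500 + 0.5·0.1000 + 0.85·0.3500; P(plant 1) ≈ 0.4418, P(plant 2) ≈ 0.0803, P(plant 3) ≈ 0.4779
After 'pass': normaliser = 0.5·0.4418 + 0.5·0.0803 + 0.15·0.4779; P(plant 1) ≈ 0.6639, P(plant 2) ≈ 0.1207, P(plant 3) ≈ 0.2154
After 'pass': normaliser = 0.5·0.6639 + 0.5·0.1207 + 0.15·0.2154; P(plant 1) ≈ 0.7817, P(plant 2) ≈ 0.1421, P(plant 3) ≈ 0.0761

0.076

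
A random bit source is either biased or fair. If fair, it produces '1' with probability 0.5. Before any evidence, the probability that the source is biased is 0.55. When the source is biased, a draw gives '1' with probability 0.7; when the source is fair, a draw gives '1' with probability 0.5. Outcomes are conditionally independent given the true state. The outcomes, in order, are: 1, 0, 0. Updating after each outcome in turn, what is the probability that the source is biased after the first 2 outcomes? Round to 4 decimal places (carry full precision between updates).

Each posterior becomes the prior for the next update.
After '1': P(biased) = 0.7·0.5500 / (0.7·0.5500 + 0.5·0.4500) ≈ 0.6311
After '0': P(biased) = 0.3·0.6311 / (0.3·0.6311 + 0.5·0.3689) ≈ 0.5066

0.5066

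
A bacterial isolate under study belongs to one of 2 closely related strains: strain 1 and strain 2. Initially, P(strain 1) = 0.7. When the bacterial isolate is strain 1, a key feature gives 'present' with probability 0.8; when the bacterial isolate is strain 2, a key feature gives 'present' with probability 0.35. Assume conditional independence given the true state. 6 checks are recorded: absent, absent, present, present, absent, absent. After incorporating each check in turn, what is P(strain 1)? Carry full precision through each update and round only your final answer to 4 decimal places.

Apply Bayes' rule sequentially, carrying P(strain 1) forward.
After 'absent': P(strain 1) = 0.2·0.7000 / (0.2·0.7000 + 0.65·0.3000) ≈ 0.4179
After 'absent': P(strain 1) = 0.2·0.4179 / (0.2·0.4179 + 0.65·0.5821) ≈ 0.1809
After 'present': P(strain 1) = 0.8·0.1809 / (0.8·0.1809 + 0.35·0.8191) ≈ 0.3355
After 'present': P(strain 1) = 0.8·0.3355 / (0.8·0.3355 + 0.35·0.6645) ≈ 0.5358
After 'absent': P(strain 1) = 0.2·0.5358 / (0.2·0.5358 + 0.65·0.4642) ≈ 0.2621
After 'absent': P(strain 1) = 0.2·0.2621 / (0.2·0.2621 + 0.65·0.7379) ≈ 0.0985

0.0985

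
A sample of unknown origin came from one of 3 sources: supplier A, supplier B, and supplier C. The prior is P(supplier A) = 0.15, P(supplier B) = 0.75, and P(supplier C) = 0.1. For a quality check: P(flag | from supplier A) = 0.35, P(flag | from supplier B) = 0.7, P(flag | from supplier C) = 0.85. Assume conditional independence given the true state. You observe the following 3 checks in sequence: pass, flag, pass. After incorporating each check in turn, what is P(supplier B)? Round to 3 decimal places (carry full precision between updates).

0.662

After 'pass': normaliser = 0.65·0.1500 + 0.3·0.7500 + 0.15·0.1000; P(supplier A) ≈ 0.2889, P(supplier B) ≈ 0.6667, P(supplier C) ≈ 0.0444
After 'flag': normaliser = 0.35·0.2889 + 0.7·0.6667 + 0.85·0.0444; P(supplier A) ≈ 0.1670, P(supplier B) ≈ 0.7706, P(supplier C) ≈ 0.0624
After 'pass': normaliser = 0.65·0.1670 + 0.3·0.7706 + 0.15·0.0624; P(supplier A) ≈ 0.3109, P(supplier B) ≈ 0.6623, P(supplier C) ≈ 0.0268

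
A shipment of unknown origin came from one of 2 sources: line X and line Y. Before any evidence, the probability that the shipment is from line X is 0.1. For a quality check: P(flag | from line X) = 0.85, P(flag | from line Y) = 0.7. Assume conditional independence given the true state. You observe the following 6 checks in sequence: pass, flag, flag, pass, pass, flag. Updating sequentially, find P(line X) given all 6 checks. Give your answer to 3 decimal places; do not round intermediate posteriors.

After 'pass': P(line X) = 0.15·0.1000 / (0.15·0.1000 + 0.3·0.9000) ≈ 0.0526
After 'flag': P(line X) = 0.85·0.0526 / (0.85·0.0526 + 0.7·0.9474) ≈ 0.0632
After 'flag': P(line X) = 0.85·0.0632 / (0.85·0.0632 + 0.7·0.9368) ≈ 0.0757
After 'pass': P(line X) = 0.15·0.0757 / (0.15·0.0757 + 0.3·0.9243) ≈ 0.0393
After 'pass': P(line X) = 0.15·0.0393 / (0.15·0.0393 + 0.3·0.9607) ≈ 0.0201
After 'flag': P(line X) = 0.85·0.0201 / (0.85·0.0201 + 0.7·0.9799) ≈ 0.0243

0.024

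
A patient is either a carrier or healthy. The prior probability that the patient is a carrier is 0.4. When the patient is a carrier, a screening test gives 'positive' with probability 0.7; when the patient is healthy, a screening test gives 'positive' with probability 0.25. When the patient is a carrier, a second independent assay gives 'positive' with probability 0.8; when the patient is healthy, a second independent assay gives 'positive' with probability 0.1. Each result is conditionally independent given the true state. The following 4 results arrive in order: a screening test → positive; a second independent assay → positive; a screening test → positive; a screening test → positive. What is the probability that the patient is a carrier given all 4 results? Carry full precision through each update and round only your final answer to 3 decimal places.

0.992

After a screening test='positive': P(carrier) = 0.7·0.4000 / (0.7·0.4000 + 0.25·0.6000) ≈ 0.6512
After a second independent assay='positive': P(carrier) = 0.8·0.6512 / (0.8·0.6512 + 0.1·0.3488) ≈ 0.9372
After a screening test='positive': P(carrier) = 0.7·0.9372 / (0.7·0.9372 + 0.25·0.0628) ≈ 0.9766
After a screening test='positive': P(carrier) = 0.7·0.9766 / (0.7·0.9766 + 0.25·0.0234) ≈ 0.9915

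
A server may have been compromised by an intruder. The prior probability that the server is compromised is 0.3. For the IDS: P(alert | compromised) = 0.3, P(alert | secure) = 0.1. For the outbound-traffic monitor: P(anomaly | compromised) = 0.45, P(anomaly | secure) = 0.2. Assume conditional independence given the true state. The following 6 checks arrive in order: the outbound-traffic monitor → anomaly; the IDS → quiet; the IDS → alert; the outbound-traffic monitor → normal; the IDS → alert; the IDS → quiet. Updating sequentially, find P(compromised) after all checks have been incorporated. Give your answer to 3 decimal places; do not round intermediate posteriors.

After the outbound-traffic monitor='anomaly': P(compromised) = 0.45·0.3000 / (0.45·0.3000 + 0.2·0.7000) ≈ 0.4909
After the IDS='quiet': P(compromised) = 0.7·0.4909 / (0.7·0.4909 + 0.9·0.5091) ≈ 0.4286
After the IDS='alert': P(compromised) = 0.3·0.4286 / (0.3·0.4286 + 0.1·0.5714) ≈ 0.6923
After the outbound-traffic monitor='normal': P(compromised) = 0.55·0.6923 / (0.55·0.6923 + 0.8·0.3077) ≈ 0.6074
After the IDS='alert': P(compromised) = 0.3·0.6074 / (0.3·0.6074 + 0.1·0.3926) ≈ 0.8227
After the IDS='quiet': P(compromised) = 0.7·0.8227 / (0.7·0.8227 + 0.9·0.1773) ≈ 0.7831

0.783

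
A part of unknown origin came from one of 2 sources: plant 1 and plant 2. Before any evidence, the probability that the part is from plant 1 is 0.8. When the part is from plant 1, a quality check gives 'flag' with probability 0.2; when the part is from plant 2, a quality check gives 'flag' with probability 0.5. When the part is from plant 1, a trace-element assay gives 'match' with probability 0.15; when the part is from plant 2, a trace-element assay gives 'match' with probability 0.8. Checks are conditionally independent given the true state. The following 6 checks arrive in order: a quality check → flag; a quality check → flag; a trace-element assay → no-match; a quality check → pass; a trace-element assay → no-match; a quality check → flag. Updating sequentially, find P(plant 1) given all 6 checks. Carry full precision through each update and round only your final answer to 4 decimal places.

Each posterior becomes the prior for the next update.
After a quality check='flag': P(plant 1) = 0.2·0.8000 / (0.2·0.8000 + 0.5·0.2000) ≈ 0.6154
After a quality check='flag': P(plant 1) = 0.2·0.6154 / (0.2·0.6154 + 0.5·0.3846) ≈ 0.3902
After a trace-element assay='no-match': P(plant 1) = 0.85·0.3902 / (0.85·0.3902 + 0.2·0.6098) ≈ 0.7312
After a quality check='pass': P(plant 1) = 0.8·0.7312 / (0.8·0.7312 + 0.5·0.2688) ≈ 0.8132
After a trace-element assay='no-match': P(plant 1) = 0.85·0.8132 / (0.85·0.8132 + 0.2·0.1868) ≈ 0.9487
After a quality check='flag': P(plant 1) = 0.2·0.9487 / (0.2·0.9487 + 0.5·0.0513) ≈ 0.8809

0.8809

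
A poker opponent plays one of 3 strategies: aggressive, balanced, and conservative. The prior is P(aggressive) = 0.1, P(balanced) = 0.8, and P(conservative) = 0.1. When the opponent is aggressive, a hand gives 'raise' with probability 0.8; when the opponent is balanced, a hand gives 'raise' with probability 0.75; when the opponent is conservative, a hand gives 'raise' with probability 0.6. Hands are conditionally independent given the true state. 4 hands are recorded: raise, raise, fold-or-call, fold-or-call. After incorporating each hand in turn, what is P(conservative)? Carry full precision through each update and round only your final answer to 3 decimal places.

After 'raise': normaliser = 0.8·0.1000 + 0.75·0.8000 + 0.6·0.1000; P(aggressive) ≈ 0.1081, P(balanced) ≈ 0.8108, P(conservative) ≈ 0.0811
After 'raise': normaliser = 0.8·0.1081 + 0.75·0.8108 + 0.6·0.0811; P(aggressive) ≈ 0.1164, P(balanced) ≈ 0.8182, P(conservative) ≈ 0.0655
After 'fold-or-call': normaliser = 0.2·0.1164 + 0.25·0.8182 + 0.4·0.0655; P(aggressive) ≈ 0.0916, P(balanced) ≈ 0.8053, P(conservative) ≈ 0.1031
After 'fold-or-call': normaliser = 0.2·0.0916 + 0.25·0.8053 + 0.4·0.1031; P(aggressive) ≈ 0.0702, P(balanced) ≈ 0.7717, P(conservative) ≈ 0.1580

0.158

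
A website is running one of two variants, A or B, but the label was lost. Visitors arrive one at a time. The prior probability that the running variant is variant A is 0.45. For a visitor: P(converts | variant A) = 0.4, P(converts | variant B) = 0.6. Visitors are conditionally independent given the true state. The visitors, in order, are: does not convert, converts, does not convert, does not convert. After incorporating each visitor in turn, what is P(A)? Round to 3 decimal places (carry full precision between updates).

After 'does not convert': P(A) = 0.6·0.4500 / (0.6·0.4500 + 0.4·0.5500) ≈ 0.5510
After 'converts': P(A) = 0.4·0.5510 / (0.4·0.5510 + 0.6·0.4490) ≈ 0.4500
After 'does not convert': P(A) = 0.6·0.4500 / (0.6·0.4500 + 0.4·0.5500) ≈ 0.5510
After 'does not convert': P(A) = 0.6·0.5510 / (0.6·0.5510 + 0.4·0.4490) ≈ 0.6480

0.648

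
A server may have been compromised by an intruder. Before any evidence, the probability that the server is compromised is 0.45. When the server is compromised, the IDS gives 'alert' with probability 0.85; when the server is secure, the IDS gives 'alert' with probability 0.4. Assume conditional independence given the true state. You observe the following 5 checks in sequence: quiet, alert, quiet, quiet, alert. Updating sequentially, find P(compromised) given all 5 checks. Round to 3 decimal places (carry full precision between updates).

Apply Bayes' rule sequentially, carrying P(compromised) forward.
After 'quiet': P(compromised) = 0.15·0.4500 / (0.15·0.4500 + 0.6·0.5500) ≈ 0.1698
After 'alert': P(compromised) = 0.85·0.1698 / (0.85·0.1698 + 0.4·0.8302) ≈ 0.3030
After 'quiet': P(compromised) = 0.15·0.3030 / (0.15·0.3030 + 0.6·0.6970) ≈ 0.0980
After 'quiet': P(compromised) = 0.15·0.0980 / (0.15·0.0980 + 0.6·0.9020) ≈ 0.0264
After 'alert': P(compromised) = 0.85·0.0264 / (0.85·0.0264 + 0.4·0.9736) ≈ 0.0546

0.055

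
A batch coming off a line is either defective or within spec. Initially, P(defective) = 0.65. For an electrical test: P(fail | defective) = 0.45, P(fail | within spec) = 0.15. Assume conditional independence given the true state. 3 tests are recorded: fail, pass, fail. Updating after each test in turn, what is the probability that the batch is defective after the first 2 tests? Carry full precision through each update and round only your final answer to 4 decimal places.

After 'fail': P(defective) = 0.45·0.6500 / (0.45·0.6500 + 0.15·0.3500) ≈ 0.8478
After 'pass': P(defective) = 0.55·0.8478 / (0.55·0.8478 + 0.85·0.1522) ≈ 0.7828

0.7828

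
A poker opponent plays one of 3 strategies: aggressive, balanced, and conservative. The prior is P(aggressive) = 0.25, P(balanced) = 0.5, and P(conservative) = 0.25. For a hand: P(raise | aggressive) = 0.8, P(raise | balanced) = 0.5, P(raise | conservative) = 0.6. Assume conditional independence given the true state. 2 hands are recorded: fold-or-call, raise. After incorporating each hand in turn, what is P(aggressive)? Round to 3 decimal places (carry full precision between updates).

0.178

Each posterior becomes the prior for the next update.
After 'fold-or-call': normaliser = 0.2·0.2500 + 0.5·0.5000 + 0.4·0.2500; P(aggressive) ≈ 0.1250, P(balanced) ≈ 0.6250, P(conservative) ≈ 0.2500
After 'raise': normaliser = 0.8·0.1250 + 0.5·0.6250 + 0.6·0.2500; P(aggressive) ≈ 0.1778, P(balanced) ≈ 0.5556, P(conservative) ≈ 0.2667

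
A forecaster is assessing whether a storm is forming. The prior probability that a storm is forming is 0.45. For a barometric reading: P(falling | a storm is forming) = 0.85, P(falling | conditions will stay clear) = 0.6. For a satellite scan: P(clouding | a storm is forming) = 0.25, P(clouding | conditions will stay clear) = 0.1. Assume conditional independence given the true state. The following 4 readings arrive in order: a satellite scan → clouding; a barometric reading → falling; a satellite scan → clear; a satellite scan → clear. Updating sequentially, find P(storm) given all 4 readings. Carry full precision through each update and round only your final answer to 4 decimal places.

0.6680

Apply Bayes' rule sequentially, carrying P(storm) forward.
After a satellite scan='clouding': P(storm) = 0.25·0.4500 / (0.25·0.4500 + 0.1·0.5500) ≈ 0.6716
After a barometric reading='falling': P(storm) = 0.85·0.6716 / (0.85·0.6716 + 0.6·0.3284) ≈ 0.7434
After a satellite scan='clear': P(storm) = 0.75·0.7434 / (0.75·0.7434 + 0.9·0.2566) ≈ 0.7072
After a satellite scan='clear': P(storm) = 0.75·0.7072 / (0.75·0.7072 + 0.9·0.2928) ≈ 0.6680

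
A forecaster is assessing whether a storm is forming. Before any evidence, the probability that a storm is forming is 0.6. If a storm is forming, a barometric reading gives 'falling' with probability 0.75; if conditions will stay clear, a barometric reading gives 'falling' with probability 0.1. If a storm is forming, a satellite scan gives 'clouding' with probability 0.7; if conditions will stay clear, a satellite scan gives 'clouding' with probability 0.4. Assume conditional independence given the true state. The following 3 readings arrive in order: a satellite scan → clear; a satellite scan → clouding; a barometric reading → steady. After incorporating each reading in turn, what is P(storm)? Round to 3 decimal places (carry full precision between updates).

Apply Bayes' rule sequentially, carrying P(storm) forward.
After a satellite scan='clear': P(storm) = 0.3·0.6000 / (0.3·0.6000 + 0.6·0.4000) ≈ 0.4286
After a satellite scan='clouding': P(storm) = 0.7·0.4286 / (0.7·0.4286 + 0.4·0.5714) ≈ 0.5676
After a barometric reading='steady': P(storm) = 0.25·0.5676 / (0.25·0.5676 + 0.9·0.4324) ≈ 0.2672

0.267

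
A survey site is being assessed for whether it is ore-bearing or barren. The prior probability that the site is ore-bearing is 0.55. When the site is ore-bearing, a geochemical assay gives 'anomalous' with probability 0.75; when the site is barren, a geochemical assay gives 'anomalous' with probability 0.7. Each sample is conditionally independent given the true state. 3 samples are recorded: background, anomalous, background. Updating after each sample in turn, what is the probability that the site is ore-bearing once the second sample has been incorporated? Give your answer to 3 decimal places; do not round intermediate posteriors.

0.522

After 'background': P(ore) = 0.25·0.5500 / (0.25·0.5500 + 0.3·0.4500) ≈ 0.5046
After 'anomalous': P(ore) = 0.75·0.5046 / (0.75·0.5046 + 0.7·0.4954) ≈ 0.5218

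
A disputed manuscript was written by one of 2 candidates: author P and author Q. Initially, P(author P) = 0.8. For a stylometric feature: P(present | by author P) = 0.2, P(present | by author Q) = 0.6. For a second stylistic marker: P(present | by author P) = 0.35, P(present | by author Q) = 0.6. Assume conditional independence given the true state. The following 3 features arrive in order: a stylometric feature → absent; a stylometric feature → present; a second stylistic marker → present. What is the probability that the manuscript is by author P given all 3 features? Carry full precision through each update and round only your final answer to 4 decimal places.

After a stylometric feature='absent': P(author P) = 0.8·0.8000 / (0.8·0.8000 + 0.4·0.2000) ≈ 0.8889
After a stylometric feature='present': P(author P) = 0.2·0.8889 / (0.2·0.8889 + 0.6·0.1111) ≈ 0.7273
After a second stylistic marker='present': P(author P) = 0.35·0.7273 / (0.35·0.7273 + 0.6·0.2727) ≈ 0.6087

0.6087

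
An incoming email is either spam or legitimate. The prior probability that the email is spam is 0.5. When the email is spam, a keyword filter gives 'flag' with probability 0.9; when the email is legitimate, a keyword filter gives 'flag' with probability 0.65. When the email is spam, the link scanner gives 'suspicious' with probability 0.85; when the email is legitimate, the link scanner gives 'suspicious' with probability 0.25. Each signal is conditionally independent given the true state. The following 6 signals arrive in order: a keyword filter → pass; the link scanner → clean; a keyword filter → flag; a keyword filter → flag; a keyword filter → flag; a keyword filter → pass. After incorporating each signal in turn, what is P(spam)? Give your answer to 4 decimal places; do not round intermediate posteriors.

After a keyword filter='pass': P(spam) = 0.1·0.5000 / (0.1·0.5000 + 0.35·0.5000) ≈ 0.2222
After the link scanner='clean': P(spam) = 0.15·0.2222 / (0.15·0.2222 + 0.75·0.7778) ≈ 0.0541
After a keyword filter='flag': P(spam) = 0.9·0.0541 / (0.9·0.0541 + 0.65·0.9459) ≈ 0.0733
After a keyword filter='flag': P(spam) = 0.9·0.0733 / (0.9·0.0733 + 0.65·0.9267) ≈ 0.0987
After a keyword filter='flag': P(spam) = 0.9·0.0987 / (0.9·0.0987 + 0.65·0.9013) ≈ 0.1317
After a keyword filter='pass': P(spam) = 0.1·0.1317 / (0.1·0.1317 + 0.35·0.8683) ≈ 0.0415

0.0415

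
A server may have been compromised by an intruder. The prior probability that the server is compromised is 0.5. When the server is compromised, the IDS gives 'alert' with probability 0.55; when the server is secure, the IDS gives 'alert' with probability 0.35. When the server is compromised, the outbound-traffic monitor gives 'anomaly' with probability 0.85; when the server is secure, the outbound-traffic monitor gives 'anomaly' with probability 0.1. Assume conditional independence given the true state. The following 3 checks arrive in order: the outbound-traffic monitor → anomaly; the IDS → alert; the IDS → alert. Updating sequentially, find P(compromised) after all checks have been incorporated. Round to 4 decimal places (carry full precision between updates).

0.9545

After the outbound-traffic monitor='anomaly': P(compromised) = 0.85·0.5000 / (0.85·0.5000 + 0.1·0.5000) ≈ 0.8947
After the IDS='alert': P(compromised) = 0.55·0.8947 / (0.55·0.8947 + 0.35·0.1053) ≈ 0.9303
After the IDS='alert': P(compromised) = 0.55·0.9303 / (0.55·0.9303 + 0.35·0.0697) ≈ 0.9545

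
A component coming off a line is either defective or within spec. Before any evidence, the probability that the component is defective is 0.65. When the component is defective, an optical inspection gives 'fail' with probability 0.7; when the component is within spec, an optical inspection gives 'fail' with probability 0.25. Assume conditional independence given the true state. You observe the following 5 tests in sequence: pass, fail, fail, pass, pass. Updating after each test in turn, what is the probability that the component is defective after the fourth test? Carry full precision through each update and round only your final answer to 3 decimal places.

0.700

Each posterior becomes the prior for the next update.
After 'pass': P(defective) = 0.3·0.6500 / (0.3·0.6500 + 0.75·0.3500) ≈ 0.4262
After 'fail': P(defective) = 0.7·0.4262 / (0.7·0.4262 + 0.25·0.5738) ≈ 0.6753
After 'fail': P(defective) = 0.7·0.6753 / (0.7·0.6753 + 0.25·0.3247) ≈ 0.8535
After 'pass': P(defective) = 0.3·0.8535 / (0.3·0.8535 + 0.75·0.1465) ≈ 0.6997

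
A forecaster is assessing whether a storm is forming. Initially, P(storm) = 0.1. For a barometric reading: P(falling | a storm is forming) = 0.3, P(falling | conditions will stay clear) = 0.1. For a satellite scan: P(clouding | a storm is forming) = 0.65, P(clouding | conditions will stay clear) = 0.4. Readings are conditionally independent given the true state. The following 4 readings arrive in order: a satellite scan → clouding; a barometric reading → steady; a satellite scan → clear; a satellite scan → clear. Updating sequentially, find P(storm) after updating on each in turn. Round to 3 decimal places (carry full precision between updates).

0.046

After a satellite scan='clouding': P(storm) = 0.65·0.1000 / (0.65·0.1000 + 0.4·0.9000) ≈ 0.1529
After a barometric reading='steady': P(storm) = 0.7·0.1529 / (0.7·0.1529 + 0.9·0.8471) ≈ 0.1231
After a satellite scan='clear': P(storm) = 0.35·0.1231 / (0.35·0.1231 + 0.6·0.8769) ≈ 0.0757
After a satellite scan='clear': P(storm) = 0.35·0.0757 / (0.35·0.0757 + 0.6·0.9243) ≈ 0.0456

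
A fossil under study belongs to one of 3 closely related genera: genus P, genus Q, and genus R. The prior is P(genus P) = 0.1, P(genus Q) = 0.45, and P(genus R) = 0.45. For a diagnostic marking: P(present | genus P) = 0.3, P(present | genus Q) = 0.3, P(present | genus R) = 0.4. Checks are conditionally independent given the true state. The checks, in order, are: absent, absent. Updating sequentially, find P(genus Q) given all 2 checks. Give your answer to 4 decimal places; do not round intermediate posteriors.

After 'absent': normaliser = 0.7·0.1000 + 0.7·0.4500 + 0.6·0.4500; P(genus P) ≈ 0.1069, P(genus Q) ≈ 0.4809, P(genus R) ≈ 0.4122
After 'absent': normaliser = 0.7·0.1069 + 0.7·0.4809 + 0.6·0.4122; P(genus P) ≈ 0.1136, P(genus Q) ≈ 0.5110, P(genus R) ≈ 0.3754

0.5110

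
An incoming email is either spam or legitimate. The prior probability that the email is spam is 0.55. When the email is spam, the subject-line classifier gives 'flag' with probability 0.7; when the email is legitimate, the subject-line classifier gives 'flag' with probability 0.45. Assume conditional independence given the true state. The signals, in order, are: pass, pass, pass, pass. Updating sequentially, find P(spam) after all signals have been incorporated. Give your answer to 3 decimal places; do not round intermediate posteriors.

0.098

Each posterior becomes the prior for the next update.
After 'pass': P(spam) = 0.3·0.5500 / (0.3·0.5500 + 0.55·0.4500) ≈ 0.4000
After 'pass': P(spam) = 0.3·0.4000 / (0.3·0.4000 + 0.55·0.6000) ≈ 0.2667
After 'pass': P(spam) = 0.3·0.2667 / (0.3·0.2667 + 0.55·0.7333) ≈ 0.1655
After 'pass': P(spam) = 0.3·0.1655 / (0.3·0.1655 + 0.55·0.8345) ≈ 0.0976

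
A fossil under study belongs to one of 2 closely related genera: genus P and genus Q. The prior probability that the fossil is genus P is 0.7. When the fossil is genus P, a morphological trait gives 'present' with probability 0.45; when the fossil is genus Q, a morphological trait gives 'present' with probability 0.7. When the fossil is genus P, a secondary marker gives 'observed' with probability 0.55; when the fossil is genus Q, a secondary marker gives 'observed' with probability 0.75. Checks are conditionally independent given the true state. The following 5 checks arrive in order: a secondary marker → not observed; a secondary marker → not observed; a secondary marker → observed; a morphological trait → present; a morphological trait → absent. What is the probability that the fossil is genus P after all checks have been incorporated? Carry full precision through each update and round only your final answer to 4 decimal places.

After a secondary marker='not observed': P(genus P) = 0.45·0.7000 / (0.45·0.7000 + 0.25·0.3000) ≈ 0.8077
After a secondary marker='not observed': P(genus P) = 0.45·0.8077 / (0.45·0.8077 + 0.25·0.1923) ≈ 0.8832
After a secondary marker='observed': P(genus P) = 0.55·0.8832 / (0.55·0.8832 + 0.75·0.1168) ≈ 0.8472
After a morphological trait='present': P(genus P) = 0.45·0.8472 / (0.45·0.8472 + 0.7·0.1528) ≈ 0.7809
After a morphological trait='absent': P(genus P) = 0.55·0.7809 / (0.55·0.7809 + 0.3·0.2191) ≈ 0.8673

0.8673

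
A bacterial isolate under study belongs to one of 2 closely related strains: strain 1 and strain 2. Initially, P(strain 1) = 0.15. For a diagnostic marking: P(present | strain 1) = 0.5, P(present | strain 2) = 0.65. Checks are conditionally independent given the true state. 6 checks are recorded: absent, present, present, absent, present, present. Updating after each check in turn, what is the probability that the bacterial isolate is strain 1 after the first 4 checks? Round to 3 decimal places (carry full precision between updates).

Apply Bayes' rule sequentially, carrying P(strain 1) forward.
After 'absent': P(strain 1) = 0.5·0.1500 / (0.5·0.1500 + 0.35·0.8500) ≈ 0.2013
After 'present': P(strain 1) = 0.5·0.2013 / (0.5·0.2013 + 0.65·0.7987) ≈ 0.1624
After 'present': P(strain 1) = 0.5·0.1624 / (0.5·0.1624 + 0.65·0.8376) ≈ 0.1298
After 'absent': P(strain 1) = 0.5·0.1298 / (0.5·0.1298 + 0.35·0.8702) ≈ 0.1757

0.176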